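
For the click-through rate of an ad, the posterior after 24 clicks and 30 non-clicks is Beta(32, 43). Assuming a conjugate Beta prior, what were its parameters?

Beta is conjugate to the binomial likelihood: posterior = Beta(α+s, β+f).
So α = 32 − 24 = 8 and β = 43 − 30 = 13.

Beta(8, 13)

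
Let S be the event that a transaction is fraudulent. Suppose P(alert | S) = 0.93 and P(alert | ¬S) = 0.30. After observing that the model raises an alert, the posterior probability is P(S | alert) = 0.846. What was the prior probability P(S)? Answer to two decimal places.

P(S) = 0.64

Bayes' rule in odds form gives O(S|E) = O(S)·[P(E|S)/P(E|¬S)], hence O(S) = O(S|E)/LR.
Posterior odds = 0.846/(1−0.846) = 5.4935. LR = 0.93/0.30 = 3.1000.
Prior odds = 5.4935/3.1000 = 1.7721, so P(S) = 1.7721/(1+1.7721) ≈ 0.64.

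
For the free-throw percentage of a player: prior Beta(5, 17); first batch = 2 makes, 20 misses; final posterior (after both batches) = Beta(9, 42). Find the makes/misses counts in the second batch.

Because Beta–binomial updating is additive in the counts, the combined data contributed (α_post−α_prior, β_post−β_prior) successes and failures.
Total across both batches: 9−5=4 makes, 42−17=25 misses.
Subtract the first batch: 4−2=2 makes and 25−20=5 misses.

2 makes and 5 misses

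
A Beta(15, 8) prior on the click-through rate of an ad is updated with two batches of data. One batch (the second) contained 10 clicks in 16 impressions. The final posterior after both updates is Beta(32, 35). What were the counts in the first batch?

7 clicks and 21 non-clicks

Because Beta–binomial updating is additive in the counts, the combined data contributed (α_post−α_prior, β_post−β_prior) successes and failures.
Total across both batches: 32−15=17 clicks, 35−8=27 non-clicks.
Subtract the second batch: 17−10=7 clicks and 27−6=21 non-clicks.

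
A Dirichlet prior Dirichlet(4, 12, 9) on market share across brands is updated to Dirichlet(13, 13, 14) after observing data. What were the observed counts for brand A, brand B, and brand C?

counts (9, 1, 5)

For a Dirichlet(α) prior with multinomial counts c, the posterior is Dirichlet(α + c) componentwise.
Counts are posterior − prior componentwise: 13−4=9, 13−12=1, 14−9=5.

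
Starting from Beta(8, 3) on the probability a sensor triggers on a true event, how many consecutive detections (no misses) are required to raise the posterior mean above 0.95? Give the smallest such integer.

After k detections and 0 misses the posterior is Beta(8+k, 3), with mean (8+k)/(8+3+k).
Set (8+k)/(11+k) > 0.95 and solve: k > (0.95·11 − 8)/(1 − 0.95) = 49.000.
The smallest integer exceeding 49.000 is 50, and checking k=50: (58)/(61) = 0.9508 > 0.95.

k = 50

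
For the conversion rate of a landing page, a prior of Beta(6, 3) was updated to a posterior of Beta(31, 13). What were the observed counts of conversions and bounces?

Beta is conjugate to the binomial likelihood: posterior = Beta(α+s, β+f).
So s = 31 − 6 = 25 and f = 13 − 3 = 10.

25 conversions and 10 bounces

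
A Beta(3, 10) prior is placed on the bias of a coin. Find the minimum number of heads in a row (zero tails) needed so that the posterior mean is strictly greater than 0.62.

k = 14

After k heads and 0 tails the posterior is Beta(3+k, 10), with mean (3+k)/(3+10+k).
Set (3+k)/(13+k) > 0.62 and solve: k > (0.62·13 − 3)/(1 − 0.62) = 13.316.
The smallest integer exceeding 13.316 is 14, and checking k=14: (17)/(27) = 0.6296 > 0.62.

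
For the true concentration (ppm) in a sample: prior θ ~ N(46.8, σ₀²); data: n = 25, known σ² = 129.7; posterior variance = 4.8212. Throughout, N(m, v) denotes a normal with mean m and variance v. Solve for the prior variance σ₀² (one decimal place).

σ₀² = 68.2

For the Normal–Normal model with known σ², precisions add: τ_n = τ₀ + n/σ².
So 1/σ₀² = 1/4.8212 − 25/129.7 = 0.207417 − 0.192753 = 0.014664.
Hence σ₀² = 1/0.014664 ≈ 68.2.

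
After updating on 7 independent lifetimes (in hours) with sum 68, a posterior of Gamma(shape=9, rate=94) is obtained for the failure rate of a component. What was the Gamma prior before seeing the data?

Gamma(shape=2, rate=26)

For an exponential likelihood with a Gamma(α, β) prior on the rate, n observations with total T give posterior Gamma(α+n, β+T).
So α = 9 − 7 = 2 and β = 94 − 68 = 26.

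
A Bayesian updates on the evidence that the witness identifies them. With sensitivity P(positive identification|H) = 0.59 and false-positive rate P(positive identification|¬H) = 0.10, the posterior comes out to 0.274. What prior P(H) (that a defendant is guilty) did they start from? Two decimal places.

Bayes' rule in odds form gives O(H|E) = O(H)·[P(E|H)/P(E|¬H)], hence O(H) = O(H|E)/LR.
Posterior odds = 0.274/(1−0.274) = 0.3774. LR = 0.59/0.10 = 5.9000.
Prior odds = 0.3774/5.9000 = 0.0640, so P(H) = 0.0640/(1+0.0640) ≈ 0.06.

P(H) = 0.06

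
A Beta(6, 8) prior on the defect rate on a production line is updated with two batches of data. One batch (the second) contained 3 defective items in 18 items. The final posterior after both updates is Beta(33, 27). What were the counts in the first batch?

24 defective items and 4 good items

Sequential conjugate updates are equivalent to a single update on the pooled data, so total successes = posterior α − prior α and total failures = posterior β − prior β.
Total across both batches: 33−6=27 defective items, 27−8=19 good items.
Subtract the second batch: 27−3=24 defective items and 19−15=4 good items.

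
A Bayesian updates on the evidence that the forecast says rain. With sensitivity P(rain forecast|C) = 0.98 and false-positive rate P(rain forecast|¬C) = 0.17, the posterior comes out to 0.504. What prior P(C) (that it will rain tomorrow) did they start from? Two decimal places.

P(C) = 0.15

In odds form, posterior odds = prior odds × likelihood ratio, so prior odds = posterior odds ÷ LR.
Posterior odds = 0.504/(1−0.504) = 1.0161. LR = 0.98/0.17 = 5.7647.
Prior odds = 1.0161/5.7647 = 0.1763, so P(C) = 0.1763/(1+0.1763) ≈ 0.15.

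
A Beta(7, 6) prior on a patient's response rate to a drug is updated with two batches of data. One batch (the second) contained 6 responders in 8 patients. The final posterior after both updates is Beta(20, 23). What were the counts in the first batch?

Because Beta–binomial updating is additive in the counts, the combined data contributed (α_post−α_prior, β_post−β_prior) successes and failures.
Total across both batches: 20−7=13 responders, 23−6=17 non-responders.
Subtract the second batch: 13−6=7 responders and 17−2=15 non-responders.

7 responders and 15 non-responders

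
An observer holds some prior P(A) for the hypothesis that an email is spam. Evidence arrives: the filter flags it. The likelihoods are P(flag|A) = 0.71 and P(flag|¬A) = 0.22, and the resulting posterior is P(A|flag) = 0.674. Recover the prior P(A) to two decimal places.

In odds form, posterior odds = prior odds × likelihood ratio, so prior odds = posterior odds ÷ LR.
Posterior odds = 0.674/(1−0.674) = 2.0675. LR = 0.71/0.22 = 3.2273.
Prior odds = 2.0675/3.2273 = 0.6406, so P(A) = 0.6406/(1+0.6406) ≈ 0.39.

P(A) = 0.39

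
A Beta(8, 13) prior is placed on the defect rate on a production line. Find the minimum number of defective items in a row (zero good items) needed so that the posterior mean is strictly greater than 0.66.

k = 18

After k defective items and 0 good items the posterior is Beta(8+k, 13), with mean (8+k)/(8+13+k).
Set (8+k)/(21+k) > 0.66 and solve: k > (0.66·21 − 8)/(1 − 0.66) = 17.235.
The smallest integer exceeding 17.235 is 18, and checking k=18: (26)/(39) = 0.6667 > 0.66.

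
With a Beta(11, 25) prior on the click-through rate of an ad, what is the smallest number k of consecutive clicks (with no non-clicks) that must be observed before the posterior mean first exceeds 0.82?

After k clicks and 0 non-clicks the posterior is Beta(11+k, 25), with mean (11+k)/(11+25+k).
Set (11+k)/(36+k) > 0.82 and solve: k > (0.82·36 − 11)/(1 − 0.82) = 102.889.
The smallest integer exceeding 102.889 is 103, and checking k=103: (114)/(139) = 0.8201 > 0.82.

k = 103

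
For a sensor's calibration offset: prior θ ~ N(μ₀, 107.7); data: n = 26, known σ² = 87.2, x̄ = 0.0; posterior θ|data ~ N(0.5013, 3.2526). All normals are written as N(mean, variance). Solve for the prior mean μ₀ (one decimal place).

μ₀ = 16.6

With known observation variance, the Normal–Normal posterior has precision τ_n = τ₀ + n/σ² and mean μ_n = (τ₀μ₀ + (n/σ²)x̄)/τ_n.
Here τ₀ = 1/107.7 = 0.009285 and τ_data = 26/87.2 = 0.298165, so τ_n = 0.307450.
Rearranging for μ₀: μ₀ = (μ_n·τ_n − τ_data·x̄)/τ₀ = (0.5013·0.307450 − 0.298165·0.0) / 0.009285 = 0.154125/0.009285 ≈ 16.6.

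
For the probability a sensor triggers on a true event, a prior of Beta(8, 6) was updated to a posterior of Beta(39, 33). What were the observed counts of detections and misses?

Beta is conjugate to the binomial likelihood: posterior = Beta(a+s, b+f).
So s = 39 − 8 = 31 and f = 33 − 6 = 27.

31 detections and 27 misses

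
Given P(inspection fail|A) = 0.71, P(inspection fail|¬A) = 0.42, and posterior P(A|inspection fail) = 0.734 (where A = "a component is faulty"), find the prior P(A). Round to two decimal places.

P(A) = 0.62

In odds form, posterior odds = prior odds × likelihood ratio, so prior odds = posterior odds ÷ LR.
Posterior odds = 0.734/(1−0.734) = 2.7594. LR = 0.71/0.42 = 1.6905.
Prior odds = 2.7594/1.6905 = 1.6323, so P(A) = 1.6323/(1+1.6323) ≈ 0.62.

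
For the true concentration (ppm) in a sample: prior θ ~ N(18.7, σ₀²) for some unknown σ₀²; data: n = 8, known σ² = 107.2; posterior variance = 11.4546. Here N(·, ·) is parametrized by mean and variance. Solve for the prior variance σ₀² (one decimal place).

σ₀² = 78.9

Posterior precision equals prior precision plus data precision: 1/σ_n² = 1/σ₀² + n/σ².
So 1/σ₀² = 1/11.4546 − 8/107.2 = 0.087301 − 0.074627 = 0.012674.
Hence σ₀² = 1/0.012674 ≈ 78.9.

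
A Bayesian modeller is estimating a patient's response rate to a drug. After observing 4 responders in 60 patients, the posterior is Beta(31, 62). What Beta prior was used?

Under Beta–binomial conjugacy the posterior parameters are (α+s, β+f).
Subtract the data counts: 31−4=27, 62−56=6.

Beta(27, 6)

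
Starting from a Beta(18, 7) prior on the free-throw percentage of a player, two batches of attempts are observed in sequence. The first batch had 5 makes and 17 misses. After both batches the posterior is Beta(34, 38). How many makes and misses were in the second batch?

11 makes and 14 misses

Because Beta–binomial updating is additive in the counts, the combined data contributed (α_post−α_prior, β_post−β_prior) successes and failures.
Total across both batches: 34−18=16 makes, 38−7=31 misses.
Subtract the first batch: 16−5=11 makes and 31−17=14 misses.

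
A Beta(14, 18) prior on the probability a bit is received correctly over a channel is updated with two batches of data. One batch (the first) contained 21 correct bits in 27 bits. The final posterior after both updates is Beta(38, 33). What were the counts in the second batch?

3 correct bits and 9 errors

Because Beta–binomial updating is additive in the counts, the combined data contributed (α_post−α_prior, β_post−β_prior) successes and failures.
Total across both batches: 38−14=24 correct bits, 33−18=15 errors.
Subtract the first batch: 24−21=3 correct bits and 15−6=9 errors.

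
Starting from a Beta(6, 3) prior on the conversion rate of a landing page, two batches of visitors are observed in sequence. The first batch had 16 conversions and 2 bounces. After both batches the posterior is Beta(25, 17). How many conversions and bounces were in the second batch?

Because Beta–binomial updating is additive in the counts, the combined data contributed (α_post−α_prior, β_post−β_prior) successes and failures.
Total across both batches: 25−6=19 conversions, 17−3=14 bounces.
Subtract the first batch: 19−16=3 conversions and 14−2=12 bounces.

3 conversions and 12 bounces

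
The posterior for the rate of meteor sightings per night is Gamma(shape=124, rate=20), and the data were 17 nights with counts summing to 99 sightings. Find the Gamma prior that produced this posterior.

A Gamma(α, β) prior (rate parametrization) on a Poisson rate with n observations summing to S gives posterior Gamma(α+S, β+n).
So α = 124 − 99 = 25 and β = 20 − 17 = 3.

Gamma(shape=25, rate=3)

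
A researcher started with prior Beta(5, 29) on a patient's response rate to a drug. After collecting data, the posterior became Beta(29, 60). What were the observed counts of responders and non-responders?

A Beta(a, b) prior with s successes and f failures in binomial data gives a Beta(a+s, b+f) posterior.
So s = 29 − 5 = 24 and f = 60 − 29 = 31.

24 responders and 31 non-responders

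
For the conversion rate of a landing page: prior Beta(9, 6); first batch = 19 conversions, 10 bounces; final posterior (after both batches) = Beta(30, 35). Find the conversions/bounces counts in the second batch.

Because Beta–binomial updating is additive in the counts, the combined data contributed (α_post−α_prior, β_post−β_prior) successes and failures.
Total across both batches: 30−9=21 conversions, 35−6=29 bounces.
Subtract the first batch: 21−19=2 conversions and 29−10=19 bounces.

2 conversions and 19 bounces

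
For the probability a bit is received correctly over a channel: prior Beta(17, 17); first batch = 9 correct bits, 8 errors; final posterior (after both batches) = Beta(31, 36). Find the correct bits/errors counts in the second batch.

5 correct bits and 11 errors

Sequential conjugate updates are equivalent to a single update on the pooled data, so total successes = posterior α − prior α and total failures = posterior β − prior β.
Total across both batches: 31−17=14 correct bits, 36−17=19 errors.
Subtract the first batch: 14−9=5 correct bits and 19−8=11 errors.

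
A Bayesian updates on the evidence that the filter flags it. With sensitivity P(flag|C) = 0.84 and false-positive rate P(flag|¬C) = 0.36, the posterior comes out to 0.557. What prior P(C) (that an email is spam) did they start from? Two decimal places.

Bayes' rule in odds form gives O(C|E) = O(C)·[P(E|C)/P(E|¬C)], hence O(C) = O(C|E)/LR.
Posterior odds = 0.557/(1−0.557) = 1.2573. LR = 0.84/0.36 = 2.3333.
Prior odds = 1.2573/2.3333 = 0.5389, so P(C) = 0.5389/(1+0.5389) ≈ 0.35.

P(C) = 0.35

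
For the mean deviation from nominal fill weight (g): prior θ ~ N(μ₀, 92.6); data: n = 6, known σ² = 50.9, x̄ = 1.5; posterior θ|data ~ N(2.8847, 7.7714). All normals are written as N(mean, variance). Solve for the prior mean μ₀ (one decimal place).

The posterior mean is a precision-weighted average: μ_n = (τ₀μ₀ + τ_data·x̄)/(τ₀+τ_data), with τ₀=1/σ₀² and τ_data=n/σ².
Here τ₀ = 1/92.6 = 0.010799 and τ_data = 6/50.9 = 0.117878, so τ_n = 0.128677.
Rearranging for μ₀: μ₀ = (μ_n·τ_n − τ_data·x̄)/τ₀ = (2.8847·0.128677 − 0.117878·1.5) / 0.010799 = 0.194378/0.010799 ≈ 18.0.

μ₀ = 18.0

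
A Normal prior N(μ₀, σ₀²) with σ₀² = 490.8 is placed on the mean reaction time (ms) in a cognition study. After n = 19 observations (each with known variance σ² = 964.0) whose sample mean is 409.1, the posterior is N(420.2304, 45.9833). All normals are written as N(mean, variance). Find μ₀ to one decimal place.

With known observation variance, the Normal–Normal posterior has precision τ_n = τ₀ + n/σ² and mean μ_n = (τ₀μ₀ + (n/σ²)x̄)/τ_n.
Here τ₀ = 1/490.8 = 0.002037 and τ_data = 19/964.0 = 0.019710, so τ_n = 0.021747.
Rearranging for μ₀: μ₀ = (μ_n·τ_n − τ_data·x̄)/τ₀ = (420.2304·0.021747 − 0.019710·409.1) / 0.002037 = 1.075390/0.002037 ≈ 527.9.

μ₀ = 527.9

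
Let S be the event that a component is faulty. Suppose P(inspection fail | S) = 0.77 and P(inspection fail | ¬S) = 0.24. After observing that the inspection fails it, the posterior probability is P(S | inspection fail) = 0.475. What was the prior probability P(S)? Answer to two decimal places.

Bayes' rule in odds form gives O(S|E) = O(S)·[P(E|S)/P(E|¬S)], hence O(S) = O(S|E)/LR.
Posterior odds = 0.475/(1−0.475) = 0.9048. LR = 0.77/0.24 = 3.2083.
Prior odds = 0.9048/3.2083 = 0.2820, so P(S) = 0.2820/(1+0.2820) ≈ 0.22.

P(S) = 0.22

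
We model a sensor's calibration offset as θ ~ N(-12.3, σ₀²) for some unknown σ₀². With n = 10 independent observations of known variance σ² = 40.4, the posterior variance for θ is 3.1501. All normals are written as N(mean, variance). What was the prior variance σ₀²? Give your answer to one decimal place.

Posterior precision equals prior precision plus data precision: 1/σ_n² = 1/σ₀² + n/σ².
So 1/σ₀² = 1/3.1501 − 10/40.4 = 0.317450 − 0.247525 = 0.069925.
Hence σ₀² = 1/0.069925 ≈ 14.3.

σ₀² = 14.3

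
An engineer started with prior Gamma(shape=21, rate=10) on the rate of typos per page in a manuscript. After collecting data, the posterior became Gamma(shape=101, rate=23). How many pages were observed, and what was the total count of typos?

n = 13 pages with total 80 typos

Gamma–Poisson conjugacy: posterior shape = α + Σxᵢ, posterior rate = β + n.
Matching: Σxᵢ = 101 − 21 = 80 and n = 23 − 10 = 13.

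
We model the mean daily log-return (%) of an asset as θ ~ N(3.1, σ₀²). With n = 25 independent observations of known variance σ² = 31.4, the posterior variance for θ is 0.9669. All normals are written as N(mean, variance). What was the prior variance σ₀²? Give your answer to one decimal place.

Posterior precision equals prior precision plus data precision: 1/σ_n² = 1/σ₀² + n/σ².
So 1/σ₀² = 1/0.9669 − 25/31.4 = 1.034233 − 0.796178 = 0.238055.
Hence σ₀² = 1/0.238055 ≈ 4.2.

σ₀² = 4.2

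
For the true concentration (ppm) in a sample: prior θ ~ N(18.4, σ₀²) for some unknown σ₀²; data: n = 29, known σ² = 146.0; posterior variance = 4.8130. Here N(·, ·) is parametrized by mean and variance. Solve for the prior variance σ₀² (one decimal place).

σ₀² = 109.4

Posterior precision equals prior precision plus data precision: 1/σ_n² = 1/σ₀² + n/σ².
So 1/σ₀² = 1/4.8130 − 29/146.0 = 0.207771 − 0.198630 = 0.009141.
Hence σ₀² = 1/0.009141 ≈ 109.4.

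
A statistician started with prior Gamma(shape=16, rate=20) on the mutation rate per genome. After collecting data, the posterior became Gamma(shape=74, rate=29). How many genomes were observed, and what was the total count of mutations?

n = 9 genomes with total 58 mutations

Gamma–Poisson conjugacy: posterior shape = α + Σxᵢ, posterior rate = β + n.
Matching: Σxᵢ = 74 − 16 = 58 and n = 29 − 20 = 9.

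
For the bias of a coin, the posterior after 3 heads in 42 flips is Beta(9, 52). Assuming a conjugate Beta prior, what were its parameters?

Beta is conjugate to the binomial likelihood: posterior = Beta(α+s, β+f).
Subtract the data counts: 9−3=6, 52−39=13.

Beta(6, 13)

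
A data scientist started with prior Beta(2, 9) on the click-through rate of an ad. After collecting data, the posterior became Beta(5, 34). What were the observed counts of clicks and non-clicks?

3 clicks and 25 non-clicks

Beta is conjugate to the binomial likelihood: posterior = Beta(α+s, β+f).
Match parameters: s=5−2=3, f=34−9=25.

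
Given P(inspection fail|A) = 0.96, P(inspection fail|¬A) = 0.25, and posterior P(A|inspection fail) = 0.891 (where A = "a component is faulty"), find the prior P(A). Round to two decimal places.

Bayes' rule in odds form gives O(A|E) = O(A)·[P(E|A)/P(E|¬A)], hence O(A) = O(A|E)/LR.
Posterior odds = 0.891/(1−0.891) = 8.1743. LR = 0.96/0.25 = 3.8400.
Prior odds = 8.1743/3.8400 = 2.1287, so P(A) = 2.1287/(1+2.1287) ≈ 0.68.

P(A) = 0.68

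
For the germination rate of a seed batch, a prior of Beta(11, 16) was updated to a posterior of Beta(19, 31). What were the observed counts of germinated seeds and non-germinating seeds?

8 germinated seeds and 15 non-germinating seeds

Under Beta–binomial conjugacy the posterior parameters are (a+s, b+f).
So s = 19 − 11 = 8 and f = 31 − 16 = 15.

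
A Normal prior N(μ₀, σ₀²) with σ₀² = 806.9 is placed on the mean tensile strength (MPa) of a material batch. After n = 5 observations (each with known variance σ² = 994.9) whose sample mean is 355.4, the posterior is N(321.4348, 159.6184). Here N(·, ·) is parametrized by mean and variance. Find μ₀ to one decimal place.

With known observation variance, the Normal–Normal posterior has precision τ_n = τ₀ + n/σ² and mean μ_n = (τ₀μ₀ + (n/σ²)x̄)/τ_n.
Here τ₀ = 1/806.9 = 0.001239 and τ_data = 5/994.9 = 0.005026, so τ_n = 0.006265.
Rearranging for μ₀: μ₀ = (μ_n·τ_n − τ_data·x̄)/τ₀ = (321.4348·0.006265 − 0.005026·355.4) / 0.001239 = 0.227549/0.001239 ≈ 183.7.

μ₀ = 183.7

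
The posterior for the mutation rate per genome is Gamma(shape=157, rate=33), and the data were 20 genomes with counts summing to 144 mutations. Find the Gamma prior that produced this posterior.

A Gamma(α, β) prior (rate parametrization) on a Poisson rate with n observations summing to S gives posterior Gamma(α+S, β+n).
So α = 157 − 144 = 13 and β = 33 − 20 = 13.

Gamma(shape=13, rate=13)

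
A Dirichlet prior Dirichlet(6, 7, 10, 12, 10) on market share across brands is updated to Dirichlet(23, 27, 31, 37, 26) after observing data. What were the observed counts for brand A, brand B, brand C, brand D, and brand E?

counts (17, 20, 21, 25, 16)

For a Dirichlet(α) prior with multinomial counts c, the posterior is Dirichlet(α + c) componentwise.
Counts are posterior − prior componentwise: 23−6=17, 27−7=20, 31−10=21, 37−12=25, 26−10=16.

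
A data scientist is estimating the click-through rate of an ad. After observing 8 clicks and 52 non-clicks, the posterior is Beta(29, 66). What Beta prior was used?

A Beta(a, b) prior with s successes and f failures in binomial data gives a Beta(a+s, b+f) posterior.
So a = 29 − 8 = 21 and b = 66 − 52 = 14.

Beta(21, 14)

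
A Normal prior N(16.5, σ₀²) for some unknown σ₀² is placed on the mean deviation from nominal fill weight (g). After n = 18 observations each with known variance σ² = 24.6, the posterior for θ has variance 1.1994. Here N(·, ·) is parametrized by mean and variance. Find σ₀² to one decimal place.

σ₀² = 9.8

Posterior precision equals prior precision plus data precision: 1/σ_n² = 1/σ₀² + n/σ².
So 1/σ₀² = 1/1.1994 − 18/24.6 = 0.833750 − 0.731707 = 0.102043.
Hence σ₀² = 1/0.102043 ≈ 9.8.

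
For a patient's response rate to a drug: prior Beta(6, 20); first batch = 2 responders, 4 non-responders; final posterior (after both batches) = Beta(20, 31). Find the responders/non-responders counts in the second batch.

Because Beta–binomial updating is additive in the counts, the combined data contributed (α_post−α_prior, β_post−β_prior) successes and failures.
Total across both batches: 20−6=14 responders, 31−20=11 non-responders.
Subtract the first batch: 14−2=12 responders and 11−4=7 non-responders.

12 responders and 7 non-responders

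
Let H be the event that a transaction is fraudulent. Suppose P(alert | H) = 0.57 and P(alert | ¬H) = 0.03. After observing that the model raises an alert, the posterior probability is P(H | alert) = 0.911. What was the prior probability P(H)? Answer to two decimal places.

In odds form, posterior odds = prior odds × likelihood ratio, so prior odds = posterior odds ÷ LR.
Posterior odds = 0.911/(1−0.911) = 10.2360. LR = 0.57/0.03 = 19.0000.
Prior odds = 10.2360/19.0000 = 0.5387, so P(H) = 0.5387/(1+0.5387) ≈ 0.35.

P(H) = 0.35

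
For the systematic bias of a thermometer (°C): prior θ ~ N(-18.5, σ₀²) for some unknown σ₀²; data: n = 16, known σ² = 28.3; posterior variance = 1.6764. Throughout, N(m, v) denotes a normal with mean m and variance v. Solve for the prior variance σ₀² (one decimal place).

σ₀² = 32.1

For the Normal–Normal model with known σ², precisions add: τ_n = τ₀ + n/σ².
So 1/σ₀² = 1/1.6764 − 16/28.3 = 0.596516 − 0.565371 = 0.031145.
Hence σ₀² = 1/0.031145 ≈ 32.1.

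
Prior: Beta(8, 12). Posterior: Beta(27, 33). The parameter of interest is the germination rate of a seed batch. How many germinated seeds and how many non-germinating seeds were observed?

A Beta(a, b) prior with s successes and f failures in binomial data gives a Beta(a+s, b+f) posterior.
Match parameters: s=27−8=19, f=33−12=21.

19 germinated seeds and 21 non-germinating seeds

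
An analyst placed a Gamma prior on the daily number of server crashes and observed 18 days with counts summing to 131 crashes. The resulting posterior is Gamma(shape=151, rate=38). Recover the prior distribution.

Gamma(shape=20, rate=20)

A Gamma(α, β) prior (rate parametrization) on a Poisson rate with n observations summing to S gives posterior Gamma(α+S, β+n).
So α = 151 − 131 = 20 and β = 38 − 18 = 20.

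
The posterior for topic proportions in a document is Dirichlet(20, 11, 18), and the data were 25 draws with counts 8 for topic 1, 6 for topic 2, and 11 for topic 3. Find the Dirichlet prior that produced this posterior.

For a Dirichlet(α) prior with multinomial counts c, the posterior is Dirichlet(α + c) componentwise.
Subtract each count from the matching posterior parameter: 20−8=12, 11−6=5, 18−11=7.

Dirichlet(12, 5, 7)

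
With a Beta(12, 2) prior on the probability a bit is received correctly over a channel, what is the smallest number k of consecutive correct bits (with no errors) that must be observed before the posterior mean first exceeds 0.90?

k = 7

After k correct bits and 0 errors the posterior is Beta(12+k, 2), with mean (12+k)/(12+2+k).
Set (12+k)/(14+k) > 0.90 and solve: k > (0.90·14 − 12)/(1 − 0.90) = 6.000.
The smallest integer exceeding 6.000 is 7, and checking k=7: (19)/(21) = 0.9048 > 0.90.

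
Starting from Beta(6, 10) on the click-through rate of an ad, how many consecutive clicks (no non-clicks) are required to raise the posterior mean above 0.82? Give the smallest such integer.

k = 40

After k clicks and 0 non-clicks the posterior is Beta(6+k, 10), with mean (6+k)/(6+10+k).
Set (6+k)/(16+k) > 0.82 and solve: k > (0.82·16 − 6)/(1 − 0.82) = 39.556.
The smallest integer exceeding 39.556 is 40, and checking k=40: (46)/(56) = 0.8214 > 0.82.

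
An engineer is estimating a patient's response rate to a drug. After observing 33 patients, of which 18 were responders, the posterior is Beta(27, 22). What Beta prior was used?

Beta(9, 7)

Under Beta–binomial conjugacy the posterior parameters are (a+s, b+f).
Subtract the data counts: 27−18=9, 22−15=7.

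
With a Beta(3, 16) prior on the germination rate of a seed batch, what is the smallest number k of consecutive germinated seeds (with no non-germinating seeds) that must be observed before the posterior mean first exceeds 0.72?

After k germinated seeds and 0 non-germinating seeds the posterior is Beta(3+k, 16), with mean (3+k)/(3+16+k).
Set (3+k)/(19+k) > 0.72 and solve: k > (0.72·19 − 3)/(1 − 0.72) = 38.143.
The smallest integer exceeding 38.143 is 39, and checking k=39: (42)/(58) = 0.7241 > 0.72.

k = 39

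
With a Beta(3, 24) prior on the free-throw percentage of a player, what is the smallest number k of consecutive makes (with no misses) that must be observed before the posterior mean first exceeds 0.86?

After k makes and 0 misses the posterior is Beta(3+k, 24), with mean (3+k)/(3+24+k).
Set (3+k)/(27+k) > 0.86 and solve: k > (0.86·27 − 3)/(1 − 0.86) = 144.429.
The smallest integer exceeding 144.429 is 145, and checking k=145: (148)/(172) = 0.8605 > 0.86.

k = 145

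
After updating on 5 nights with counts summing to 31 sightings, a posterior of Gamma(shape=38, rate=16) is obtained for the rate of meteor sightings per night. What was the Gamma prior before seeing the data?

Gamma–Poisson conjugacy: posterior shape = α + Σxᵢ, posterior rate = β + n.
So α = 38 − 31 = 7 and β = 16 − 5 = 11.

Gamma(shape=7, rate=11)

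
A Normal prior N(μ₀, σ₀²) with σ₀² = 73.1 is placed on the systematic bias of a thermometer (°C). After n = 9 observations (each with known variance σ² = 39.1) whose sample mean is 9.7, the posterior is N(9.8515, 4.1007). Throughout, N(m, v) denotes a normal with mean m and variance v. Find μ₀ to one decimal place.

The posterior mean is a precision-weighted average: μ_n = (τ₀μ₀ + τ_data·x̄)/(τ₀+τ_data), with τ₀=1/σ₀² and τ_data=n/σ².
Here τ₀ = 1/73.1 = 0.013680 and τ_data = 9/39.1 = 0.230179, so τ_n = 0.243859.
Rearranging for μ₀: μ₀ = (μ_n·τ_n − τ_data·x̄)/τ₀ = (9.8515·0.243859 − 0.230179·9.7) / 0.013680 = 0.169641/0.013680 ≈ 12.4.

μ₀ = 12.4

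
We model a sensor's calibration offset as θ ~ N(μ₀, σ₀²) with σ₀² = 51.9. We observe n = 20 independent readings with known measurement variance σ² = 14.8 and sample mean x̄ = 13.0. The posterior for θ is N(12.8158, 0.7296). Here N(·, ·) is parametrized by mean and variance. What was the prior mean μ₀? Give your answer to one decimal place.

μ₀ = -0.1

With known observation variance, the Normal–Normal posterior has precision τ_n = τ₀ + n/σ² and mean μ_n = (τ₀μ₀ + (n/σ²)x̄)/τ_n.
Here τ₀ = 1/51.9 = 0.019268 and τ_data = 20/14.8 = 1.351351, so τ_n = 1.370619.
Rearranging for μ₀: μ₀ = (μ_n·τ_n − τ_data·x̄)/τ₀ = (12.8158·1.370619 − 1.351351·13.0) / 0.019268 = -0.001984/0.019268 ≈ -0.1.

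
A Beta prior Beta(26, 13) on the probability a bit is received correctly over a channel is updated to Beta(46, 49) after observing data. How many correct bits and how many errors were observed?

A Beta(α, β) prior with s successes and f failures in binomial data gives a Beta(α+s, β+f) posterior.
So s = 46 − 26 = 20 and f = 49 − 13 = 36.

20 correct bits and 36 errors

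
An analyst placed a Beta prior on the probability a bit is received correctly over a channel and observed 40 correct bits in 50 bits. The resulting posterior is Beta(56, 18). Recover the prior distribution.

Beta(16, 8)

Beta is conjugate to the binomial likelihood: posterior = Beta(α+s, β+f).
So α = 56 − 40 = 16 and β = 18 − 10 = 8.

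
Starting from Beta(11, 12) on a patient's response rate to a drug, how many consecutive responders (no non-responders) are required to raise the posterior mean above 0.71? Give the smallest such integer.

After k responders and 0 non-responders the posterior is Beta(11+k, 12), with mean (11+k)/(11+12+k).
Set (11+k)/(23+k) > 0.71 and solve: k > (0.71·23 − 11)/(1 − 0.71) = 18.379.
The smallest integer exceeding 18.379 is 19.

k = 19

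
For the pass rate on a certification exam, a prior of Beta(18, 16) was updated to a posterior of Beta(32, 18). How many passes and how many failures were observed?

Beta is conjugate to the binomial likelihood: posterior = Beta(α+s, β+f).
So s = 32 − 18 = 14 and f = 18 − 16 = 2.

14 passes and 2 failures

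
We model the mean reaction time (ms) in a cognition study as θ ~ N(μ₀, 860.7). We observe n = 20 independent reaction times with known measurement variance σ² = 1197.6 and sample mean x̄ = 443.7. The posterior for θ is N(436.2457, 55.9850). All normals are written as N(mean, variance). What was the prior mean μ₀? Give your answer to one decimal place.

μ₀ = 329.1

The posterior mean is a precision-weighted average: μ_n = (τ₀μ₀ + τ_data·x̄)/(τ₀+τ_data), with τ₀=1/σ₀² and τ_data=n/σ².
Here τ₀ = 1/860.7 = 0.001162 and τ_data = 20/1197.6 = 0.016700, so τ_n = 0.017862.
Rearranging for μ₀: μ₀ = (μ_n·τ_n − τ_data·x̄)/τ₀ = (436.2457·0.017862 − 0.016700·443.7) / 0.001162 = 0.382431/0.001162 ≈ 329.1.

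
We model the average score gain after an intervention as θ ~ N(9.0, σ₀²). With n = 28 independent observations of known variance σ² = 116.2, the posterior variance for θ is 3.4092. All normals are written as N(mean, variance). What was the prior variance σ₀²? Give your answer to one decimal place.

σ₀² = 19.1

Posterior precision equals prior precision plus data precision: 1/σ_n² = 1/σ₀² + n/σ².
So 1/σ₀² = 1/3.4092 − 28/116.2 = 0.293324 − 0.240964 = 0.052360.
Hence σ₀² = 1/0.052360 ≈ 19.1.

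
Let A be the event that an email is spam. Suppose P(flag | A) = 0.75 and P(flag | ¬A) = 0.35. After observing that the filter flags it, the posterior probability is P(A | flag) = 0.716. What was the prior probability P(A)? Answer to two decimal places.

P(A) = 0.54

In odds form, posterior odds = prior odds × likelihood ratio, so prior odds = posterior odds ÷ LR.
Posterior odds = 0.716/(1−0.716) = 2.5211. LR = 0.75/0.35 = 2.1429.
Prior odds = 2.5211/2.1429 = 1.1765, so P(A) = 1.1765/(1+1.1765) ≈ 0.54.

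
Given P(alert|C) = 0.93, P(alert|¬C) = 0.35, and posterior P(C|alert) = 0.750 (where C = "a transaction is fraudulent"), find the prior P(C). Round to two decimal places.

In odds form, posterior odds = prior odds × likelihood ratio, so prior odds = posterior odds ÷ LR.
Posterior odds = 0.750/(1−0.750) = 3.0000. LR = 0.93/0.35 = 2.6571.
Prior odds = 3.0000/2.6571 = 1.1291, so P(C) = 1.1291/(1+1.1291) ≈ 0.53.

P(C) = 0.53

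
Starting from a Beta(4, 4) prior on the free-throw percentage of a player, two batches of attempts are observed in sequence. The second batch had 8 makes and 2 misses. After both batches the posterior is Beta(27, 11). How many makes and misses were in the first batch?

Because Beta–binomial updating is additive in the counts, the combined data contributed (α_post−α_prior, β_post−β_prior) successes and failures.
Total across both batches: 27−4=23 makes, 11−4=7 misses.
Subtract the second batch: 23−8=15 makes and 7−2=5 misses.

15 makes and 5 misses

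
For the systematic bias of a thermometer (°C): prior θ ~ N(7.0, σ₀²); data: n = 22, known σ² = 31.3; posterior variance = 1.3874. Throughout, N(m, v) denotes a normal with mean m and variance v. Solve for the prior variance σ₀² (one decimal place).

For the Normal–Normal model with known σ², precisions add: τ_n = τ₀ + n/σ².
So 1/σ₀² = 1/1.3874 − 22/31.3 = 0.720773 − 0.702875 = 0.017898.
Hence σ₀² = 1/0.017898 ≈ 55.9.

σ₀² = 55.9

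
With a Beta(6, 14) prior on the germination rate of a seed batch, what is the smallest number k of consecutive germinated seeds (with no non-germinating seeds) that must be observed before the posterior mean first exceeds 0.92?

k = 156

After k germinated seeds and 0 non-germinating seeds the posterior is Beta(6+k, 14), with mean (6+k)/(6+14+k).
Set (6+k)/(20+k) > 0.92 and solve: k > (0.92·20 − 6)/(1 − 0.92) = 155.000.
The smallest integer exceeding 155.000 is 156.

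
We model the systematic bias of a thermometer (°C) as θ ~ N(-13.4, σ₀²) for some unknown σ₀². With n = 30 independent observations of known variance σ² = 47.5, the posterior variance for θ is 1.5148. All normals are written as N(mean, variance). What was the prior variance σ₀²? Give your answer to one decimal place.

For the Normal–Normal model with known σ², precisions add: τ_n = τ₀ + n/σ².
So 1/σ₀² = 1/1.5148 − 30/47.5 = 0.660153 − 0.631579 = 0.028574.
Hence σ₀² = 1/0.028574 ≈ 35.0.

σ₀² = 35.0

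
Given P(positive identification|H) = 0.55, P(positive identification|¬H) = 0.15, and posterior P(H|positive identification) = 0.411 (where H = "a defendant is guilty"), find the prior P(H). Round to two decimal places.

In odds form, posterior odds = prior odds × likelihood ratio, so prior odds = posterior odds ÷ LR.
Posterior odds = 0.411/(1−0.411) = 0.6978. LR = 0.55/0.15 = 3.6667.
Prior odds = 0.6978/3.6667 = 0.1903, so P(H) = 0.1903/(1+0.1903) ≈ 0.16.

P(H) = 0.16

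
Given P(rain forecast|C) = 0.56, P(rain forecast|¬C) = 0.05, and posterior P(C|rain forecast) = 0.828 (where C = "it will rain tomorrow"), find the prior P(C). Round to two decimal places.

P(C) = 0.30

In odds form, posterior odds = prior odds × likelihood ratio, so prior odds = posterior odds ÷ LR.
Posterior odds = 0.828/(1−0.828) = 4.8140. LR = 0.56/0.05 = 11.2000.
Prior odds = 4.8140/11.2000 = 0.4298, so P(C) = 0.4298/(1+0.4298) ≈ 0.30.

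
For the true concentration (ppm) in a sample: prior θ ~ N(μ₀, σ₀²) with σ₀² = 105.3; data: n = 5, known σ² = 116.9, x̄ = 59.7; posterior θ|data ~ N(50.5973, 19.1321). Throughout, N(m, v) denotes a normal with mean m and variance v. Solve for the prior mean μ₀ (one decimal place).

μ₀ = 9.6

The posterior mean is a precision-weighted average: μ_n = (τ₀μ₀ + τ_data·x̄)/(τ₀+τ_data), with τ₀=1/σ₀² and τ_data=n/σ².
Here τ₀ = 1/105.3 = 0.009497 and τ_data = 5/116.9 = 0.042772, so τ_n = 0.052269.
Rearranging for μ₀: μ₀ = (μ_n·τ_n − τ_data·x̄)/τ₀ = (50.5973·0.052269 − 0.042772·59.7) / 0.009497 = 0.091182/0.009497 ≈ 9.6.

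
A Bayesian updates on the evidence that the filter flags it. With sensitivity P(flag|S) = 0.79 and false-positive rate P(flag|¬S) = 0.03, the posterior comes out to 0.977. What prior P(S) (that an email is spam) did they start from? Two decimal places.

P(S) = 0.62

In odds form, posterior odds = prior odds × likelihood ratio, so prior odds = posterior odds ÷ LR.
Posterior odds = 0.977/(1−0.977) = 42.4783. LR = 0.79/0.03 = 26.3333.
Prior odds = 42.4783/26.3333 = 1.6131, so P(S) = 1.6131/(1+1.6131) ≈ 0.62.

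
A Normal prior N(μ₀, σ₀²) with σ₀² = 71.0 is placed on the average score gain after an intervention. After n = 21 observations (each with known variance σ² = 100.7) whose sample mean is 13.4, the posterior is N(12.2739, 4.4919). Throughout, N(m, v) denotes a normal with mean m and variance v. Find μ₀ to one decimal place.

μ₀ = -4.4

With known observation variance, the Normal–Normal posterior has precision τ_n = τ₀ + n/σ² and mean μ_n = (τ₀μ₀ + (n/σ²)x̄)/τ_n.
Here τ₀ = 1/71.0 = 0.014085 and τ_data = 21/100.7 = 0.208540, so τ_n = 0.222625.
Rearranging for μ₀: μ₀ = (μ_n·τ_n − τ_data·x̄)/τ₀ = (12.2739·0.222625 − 0.208540·13.4) / 0.014085 = -0.061959/0.014085 ≈ -4.4.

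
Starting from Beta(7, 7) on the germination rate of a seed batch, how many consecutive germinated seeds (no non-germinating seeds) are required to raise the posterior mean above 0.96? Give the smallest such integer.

k = 162

After k germinated seeds and 0 non-germinating seeds the posterior is Beta(7+k, 7), with mean (7+k)/(7+7+k).
Set (7+k)/(14+k) > 0.96 and solve: k > (0.96·14 − 7)/(1 − 0.96) = 161.000.
The smallest integer exceeding 161.000 is 162, and checking k=162: (169)/(176) = 0.9602 > 0.96.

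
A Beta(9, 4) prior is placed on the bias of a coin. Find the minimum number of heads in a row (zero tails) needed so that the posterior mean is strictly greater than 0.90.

k = 28

After k heads and 0 tails the posterior is Beta(9+k, 4), with mean (9+k)/(9+4+k).
Set (9+k)/(13+k) > 0.90 and solve: k > (0.90·13 − 9)/(1 − 0.90) = 27.000.
The smallest integer exceeding 27.000 is 28, and checking k=28: (37)/(41) = 0.9024 > 0.90.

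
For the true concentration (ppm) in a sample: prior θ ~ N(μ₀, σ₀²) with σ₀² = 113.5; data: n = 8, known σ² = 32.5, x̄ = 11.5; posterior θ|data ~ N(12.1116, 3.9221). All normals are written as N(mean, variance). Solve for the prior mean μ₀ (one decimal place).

μ₀ = 29.2

With known observation variance, the Normal–Normal posterior has precision τ_n = τ₀ + n/σ² and mean μ_n = (τ₀μ₀ + (n/σ²)x̄)/τ_n.
Here τ₀ = 1/113.5 = 0.008811 and τ_data = 8/32.5 = 0.246154, so τ_n = 0.254965.
Rearranging for μ₀: μ₀ = (μ_n·τ_n − τ_data·x̄)/τ₀ = (12.1116·0.254965 − 0.246154·11.5) / 0.008811 = 0.257263/0.008811 ≈ 29.2.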